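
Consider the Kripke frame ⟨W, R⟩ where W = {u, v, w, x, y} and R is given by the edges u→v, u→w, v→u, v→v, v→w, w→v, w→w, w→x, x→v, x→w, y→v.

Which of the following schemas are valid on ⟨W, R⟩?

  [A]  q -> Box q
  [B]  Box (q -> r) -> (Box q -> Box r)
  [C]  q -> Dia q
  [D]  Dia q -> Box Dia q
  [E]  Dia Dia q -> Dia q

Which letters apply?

R is not reflexive: not u R u.
R is not transitive: u R v and v R u but not u R u.
R is not euclidean: v R w and v R u but not w R u.
R is not a subset of the identity: u R v with u ≠ v.
(A) q -> Box q is valid only on frames where every R-edge is a self-loop. Here R ⊄ identity — not valid.
(B) Box (q -> r) -> (Box q -> Box r) is axiom K, valid on every Kripke frame — valid.
(C) q -> Dia q is the dual of axiom T, which corresponds to reflexivity. R is not reflexive — not valid.
(D) Dia q -> Box Dia q is axiom 5; it is valid on a frame exactly when R is euclidean. R is not euclidean, so not valid.
(E) the dual of axiom 4: valid iff R is transitive. R is not transitive — not valid.

B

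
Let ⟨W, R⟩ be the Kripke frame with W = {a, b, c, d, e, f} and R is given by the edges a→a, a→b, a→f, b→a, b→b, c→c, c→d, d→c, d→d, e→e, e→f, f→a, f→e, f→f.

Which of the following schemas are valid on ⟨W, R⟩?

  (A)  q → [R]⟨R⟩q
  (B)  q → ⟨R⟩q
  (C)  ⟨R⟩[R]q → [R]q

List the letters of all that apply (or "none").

A, B

R is reflexive: each world relates to itself.
R is symmetric: every R-edge is matched by its reverse.
R is not euclidean: a R b and a R f but not b R f.
(A) q → [R]⟨R⟩q is axiom B, which corresponds to symmetry. R is symmetric — valid.
(B) q → ⟨R⟩q (the dual of axiom T) characterises the reflexive frames. R is reflexive — valid.
(C) ⟨R⟩[R]q → [R]q is the dual of axiom 5; it is valid on a frame exactly when R is euclidean. R is not euclidean, so not valid.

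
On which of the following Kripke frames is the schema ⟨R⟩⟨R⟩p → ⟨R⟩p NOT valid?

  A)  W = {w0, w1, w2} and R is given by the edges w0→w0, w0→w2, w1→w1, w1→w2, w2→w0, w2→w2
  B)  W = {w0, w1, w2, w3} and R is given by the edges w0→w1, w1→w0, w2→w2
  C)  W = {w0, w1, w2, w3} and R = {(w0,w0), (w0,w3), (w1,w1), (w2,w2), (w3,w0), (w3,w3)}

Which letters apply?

The schema ⟨R⟩⟨R⟩p → ⟨R⟩p is the dual of axiom 4; it is valid on a frame iff R is transitive.
(A) R is not transitive (w1 R w2 and w2 R w0 but not w1 R w0), so the schema fails here.
(B) R is not transitive (w0 R w1 and w1 R w0 but not w0 R w0), so the schema fails here.
(C) R is transitive (R is closed under composition), so the schema is valid here.

A, B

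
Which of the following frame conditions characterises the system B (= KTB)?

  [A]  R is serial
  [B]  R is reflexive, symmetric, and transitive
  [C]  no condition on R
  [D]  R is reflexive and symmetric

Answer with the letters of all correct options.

(A) this class determines D, not B (= KTB).
(B) this class determines S5, not B (= KTB).
(C) this class determines K, not B (= KTB).
(D) B (= KTB) is sound and complete for exactly this class.

D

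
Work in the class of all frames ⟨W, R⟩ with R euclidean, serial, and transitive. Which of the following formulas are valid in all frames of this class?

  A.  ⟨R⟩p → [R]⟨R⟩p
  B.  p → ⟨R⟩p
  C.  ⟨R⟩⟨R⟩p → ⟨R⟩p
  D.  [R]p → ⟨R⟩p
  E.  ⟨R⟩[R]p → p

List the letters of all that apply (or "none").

(A) ⟨R⟩p → [R]⟨R⟩p is axiom 5; it is valid on a frame exactly when R is euclidean. Every such R is euclidean, so valid.
(B) p → ⟨R⟩p is the dual of axiom T; it is valid on a frame exactly when R is reflexive. Such an R need not be reflexive, so not valid.
(C) ⟨R⟩⟨R⟩p → ⟨R⟩p (the dual of axiom 4) characterises the transitive frames. Every such R is transitive — valid.
(D) [R]p → ⟨R⟩p is axiom D, which corresponds to seriality. Every such R is serial — valid.
(E) ⟨R⟩[R]p → p (the dual of axiom B) characterises the symmetric frames. Such an R need not be symmetric — not valid.

A, C, D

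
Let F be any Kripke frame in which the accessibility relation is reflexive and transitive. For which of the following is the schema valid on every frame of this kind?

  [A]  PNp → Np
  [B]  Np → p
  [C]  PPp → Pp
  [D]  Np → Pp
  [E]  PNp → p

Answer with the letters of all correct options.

B, C, D

Reflexive relations are serial.
(A) PNp → Np is the dual of axiom 5, which corresponds to the euclidean property. Such an R need not be euclidean — not valid.
(B) Np → p is axiom T; it is valid on a frame exactly when R is reflexive. Every such R is reflexive, so valid.
(C) PPp → Pp is the dual of axiom 4, which corresponds to transitivity. Every such R is transitive — valid.
(D) Np → Pp (axiom D) characterises the serial frames. Every such R is serial — valid.
(E) the dual of axiom B: valid iff R is symmetric. Such an R need not be symmetric — not valid.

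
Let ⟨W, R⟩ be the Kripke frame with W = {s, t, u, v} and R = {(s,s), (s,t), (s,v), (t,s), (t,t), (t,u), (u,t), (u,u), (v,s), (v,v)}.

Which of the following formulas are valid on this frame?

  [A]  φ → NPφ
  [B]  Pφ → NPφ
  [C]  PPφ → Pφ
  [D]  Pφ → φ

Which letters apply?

A

R is symmetric: every R-edge is matched by its reverse.
R is not transitive: s R t and t R u but not s R u.
R is not euclidean: s R t and s R v but not t R v.
R is not a subset of the identity: s R t with s ≠ t.
(A) axiom B: valid iff R is symmetric. R is symmetric — valid.
(B) Pφ → NPφ is axiom 5, which corresponds to the euclidean property. R is not euclidean — not valid.
(C) PPφ → Pφ is the dual of axiom 4; it is valid on a frame exactly when R is transitive. R is not transitive, so not valid.
(D) Pφ → φ is valid only on frames where every R-edge is a self-loop. Here R ⊄ identity — not valid.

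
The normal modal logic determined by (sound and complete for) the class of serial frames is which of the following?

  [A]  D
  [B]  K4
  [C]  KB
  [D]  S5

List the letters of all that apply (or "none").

A

(A) D is determined by exactly this class.
(B) K4 is determined by the class of transitive frames.
(C) KB is determined by the class of symmetric frames.
(D) S5 is determined by the class of reflexive, symmetric, and transitive frames.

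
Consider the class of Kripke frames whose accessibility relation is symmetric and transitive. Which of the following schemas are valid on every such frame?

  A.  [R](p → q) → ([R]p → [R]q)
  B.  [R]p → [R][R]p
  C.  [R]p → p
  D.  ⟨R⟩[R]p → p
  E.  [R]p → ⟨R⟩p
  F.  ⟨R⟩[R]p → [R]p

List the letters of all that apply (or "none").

A symmetric transitive relation is euclidean (uRv and uRw give vRu by symmetry, then vRw by transitivity).
(A) [R](p → q) → ([R]p → [R]q) is the K axiom; it holds on all frames — valid.
(B) [R]p → [R][R]p (axiom 4) characterises the transitive frames. Every such R is transitive — valid.
(C) [R]p → p is axiom T, which corresponds to reflexivity. Such an R need not be reflexive — not valid.
(D) ⟨R⟩[R]p → p is the dual of axiom B; it is valid on a frame exactly when R is symmetric. Every such R is symmetric, so valid.
(E) [R]p → ⟨R⟩p is axiom D, which corresponds to seriality. Such an R need not be serial — not valid.
(F) the dual of axiom 5: valid iff R is euclidean. Every such R is euclidean — valid.

A, B, D, F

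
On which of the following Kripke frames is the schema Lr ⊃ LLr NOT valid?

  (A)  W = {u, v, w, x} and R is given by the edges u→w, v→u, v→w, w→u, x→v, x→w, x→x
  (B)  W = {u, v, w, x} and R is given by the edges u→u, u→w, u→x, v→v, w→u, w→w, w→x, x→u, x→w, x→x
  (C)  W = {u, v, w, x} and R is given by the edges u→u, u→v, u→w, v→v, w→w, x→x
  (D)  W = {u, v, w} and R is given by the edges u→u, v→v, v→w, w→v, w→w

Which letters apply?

The schema Lr ⊃ LLr is axiom 4; it is valid on a frame iff R is transitive.
(A) R is not transitive (u R w and w R u but not u R u), so the schema fails here.
(B) R is transitive (R is closed under composition), so the schema is valid here.
(C) R is transitive (R is closed under composition), so the schema is valid here.
(D) R is transitive (R is closed under composition), so the schema is valid here.

A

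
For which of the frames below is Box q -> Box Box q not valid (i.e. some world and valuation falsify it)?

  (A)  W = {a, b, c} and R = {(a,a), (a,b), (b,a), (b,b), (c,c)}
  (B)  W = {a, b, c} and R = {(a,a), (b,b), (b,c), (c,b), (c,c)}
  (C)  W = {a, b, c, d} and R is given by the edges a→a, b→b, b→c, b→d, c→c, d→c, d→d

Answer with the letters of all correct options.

none

The schema Box q -> Box Box q is axiom 4; it is valid on a frame iff R is transitive.
(A) R is transitive (R is closed under composition), so the schema is valid here.
(B) R is transitive (R is closed under composition), so the schema is valid here.
(C) R is transitive (R is closed under composition), so the schema is valid here.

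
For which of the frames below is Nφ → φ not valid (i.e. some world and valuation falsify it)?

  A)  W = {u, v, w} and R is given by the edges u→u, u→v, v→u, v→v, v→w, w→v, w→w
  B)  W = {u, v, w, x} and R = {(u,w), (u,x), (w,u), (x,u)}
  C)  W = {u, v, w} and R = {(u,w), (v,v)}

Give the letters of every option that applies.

B, C

The schema Nφ → φ is axiom T; it is valid on a frame iff R is reflexive.
(A) R is reflexive (each world relates to itself), so the schema is valid here.
(B) R is not reflexive (not u R u), so the schema fails here.
(C) R is not reflexive (not u R u), so the schema fails here.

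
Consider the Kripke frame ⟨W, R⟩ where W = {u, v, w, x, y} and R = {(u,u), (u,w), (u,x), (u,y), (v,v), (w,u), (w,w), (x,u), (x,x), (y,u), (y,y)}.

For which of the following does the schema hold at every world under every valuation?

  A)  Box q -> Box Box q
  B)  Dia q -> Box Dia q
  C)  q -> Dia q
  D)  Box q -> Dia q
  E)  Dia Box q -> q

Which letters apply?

R is reflexive: each world relates to itself.
R is symmetric: every R-edge is matched by its reverse.
R is not transitive: w R u and u R x but not w R x.
R is not euclidean: u R w and u R x but not w R x.
R is serial: every world has an R-successor.
(A) Box q -> Box Box q is axiom 4, which corresponds to transitivity. R is not transitive — not valid.
(B) axiom 5: valid iff R is euclidean. R is not euclidean — not valid.
(C) q -> Dia q is the dual of axiom T; it is valid on a frame exactly when R is reflexive. R is reflexive, so valid.
(D) Box q -> Dia q (axiom D) characterises the serial frames. R is serial — valid.
(E) Dia Box q -> q is the dual of axiom B; it is valid on a frame exactly when R is symmetric. R is symmetric, so valid.

C, D, E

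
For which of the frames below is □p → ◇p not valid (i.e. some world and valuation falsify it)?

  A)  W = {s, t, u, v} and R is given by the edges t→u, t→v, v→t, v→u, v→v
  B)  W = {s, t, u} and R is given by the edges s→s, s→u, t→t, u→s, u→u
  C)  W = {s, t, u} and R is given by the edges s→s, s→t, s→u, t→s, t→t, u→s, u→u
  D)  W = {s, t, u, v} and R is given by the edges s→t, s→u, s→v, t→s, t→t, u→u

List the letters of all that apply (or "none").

The schema □p → ◇p is axiom D; it is valid on a frame iff R is serial.
(A) R is not serial (s has no R-successor), so the schema fails here.
(B) R is serial (every world has an R-successor), so the schema is valid here.
(C) R is serial (every world has an R-successor), so the schema is valid here.
(D) R is not serial (v has no R-successor), so the schema fails here.

A, D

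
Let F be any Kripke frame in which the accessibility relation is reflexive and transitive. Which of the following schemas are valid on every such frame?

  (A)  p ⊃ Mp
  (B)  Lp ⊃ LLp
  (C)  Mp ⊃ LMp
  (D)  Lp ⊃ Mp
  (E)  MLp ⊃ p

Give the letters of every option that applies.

Reflexive relations are serial.
(A) the dual of axiom T: valid iff R is reflexive. Every such R is reflexive — valid.
(B) axiom 4: valid iff R is transitive. Every such R is transitive — valid.
(C) Mp ⊃ LMp (axiom 5) characterises the euclidean frames. Such an R need not be euclidean — not valid.
(D) Lp ⊃ Mp is axiom D, which corresponds to seriality. Every such R is serial — valid.
(E) MLp ⊃ p is the dual of axiom B; it is valid on a frame exactly when R is symmetric. Such an R need not be symmetric, so not valid.

A, B, D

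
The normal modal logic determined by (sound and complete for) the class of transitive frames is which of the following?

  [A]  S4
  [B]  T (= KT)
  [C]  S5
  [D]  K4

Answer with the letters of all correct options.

D

(A) S4 is determined by the class of reflexive and transitive frames.
(B) T (= KT) is determined by the class of reflexive frames.
(C) S5 is determined by the class of reflexive, symmetric, and transitive frames.
(D) K4 is determined by exactly this class.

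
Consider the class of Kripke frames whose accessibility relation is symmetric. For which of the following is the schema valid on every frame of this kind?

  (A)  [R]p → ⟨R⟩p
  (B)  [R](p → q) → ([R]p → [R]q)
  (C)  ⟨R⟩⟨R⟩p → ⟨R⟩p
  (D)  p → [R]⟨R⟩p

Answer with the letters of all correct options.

(A) [R]p → ⟨R⟩p is axiom D; it is valid on a frame exactly when R is serial. Such an R need not be serial, so not valid.
(B) [R](p → q) → ([R]p → [R]q) is the K axiom; it holds on all frames — valid.
(C) the dual of axiom 4: valid iff R is transitive. Such an R need not be transitive — not valid.
(D) p → [R]⟨R⟩p is axiom B; it is valid on a frame exactly when R is symmetric. Every such R is symmetric, so valid.

B, D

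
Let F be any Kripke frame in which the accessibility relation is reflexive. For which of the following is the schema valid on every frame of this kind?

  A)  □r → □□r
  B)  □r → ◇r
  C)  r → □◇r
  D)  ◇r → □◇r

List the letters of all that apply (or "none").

B

A reflexive relation is serial.
(A) □r → □□r is axiom 4; it is valid on a frame exactly when R is transitive. Such an R need not be transitive, so not valid.
(B) □r → ◇r is axiom D, which corresponds to seriality. Every such R is serial — valid.
(C) r → □◇r (axiom B) characterises the symmetric frames. Such an R need not be symmetric — not valid.
(D) ◇r → □◇r (axiom 5) characterises the euclidean frames. Such an R need not be euclidean — not valid.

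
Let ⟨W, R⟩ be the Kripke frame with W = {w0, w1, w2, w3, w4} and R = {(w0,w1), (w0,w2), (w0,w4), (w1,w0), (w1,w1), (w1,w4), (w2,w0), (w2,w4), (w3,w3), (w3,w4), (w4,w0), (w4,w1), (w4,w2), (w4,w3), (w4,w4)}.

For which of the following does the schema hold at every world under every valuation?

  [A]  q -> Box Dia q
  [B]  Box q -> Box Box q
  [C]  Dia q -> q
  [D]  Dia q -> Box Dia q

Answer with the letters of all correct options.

R is symmetric: every R-edge is matched by its reverse.
R is not transitive: w0 R w1 and w1 R w0 but not w0 R w0.
R is not euclidean: w0 R w1 and w0 R w2 but not w1 R w2.
R is not a subset of the identity: w0 R w1 with w0 ≠ w1.
(A) q -> Box Dia q is axiom B; it is valid on a frame exactly when R is symmetric. R is symmetric, so valid.
(B) Box q -> Box Box q (axiom 4) characterises the transitive frames. R is not transitive — not valid.
(C) Dia q -> q (the converse of T) corresponds to R being a subset of the identity. Here R ⊄ identity, so not valid.
(D) axiom 5: valid iff R is euclidean. R is not euclidean — not valid.

A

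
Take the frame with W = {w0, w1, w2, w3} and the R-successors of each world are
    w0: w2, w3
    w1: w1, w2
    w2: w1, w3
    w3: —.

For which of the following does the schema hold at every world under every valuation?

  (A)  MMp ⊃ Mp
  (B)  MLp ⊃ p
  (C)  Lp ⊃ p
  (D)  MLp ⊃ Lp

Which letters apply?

R is not reflexive: not w0 R w0.
R is not symmetric: w0 R w2 but not w2 R w0.
R is not transitive: w0 R w2 and w2 R w1 but not w0 R w1.
R is not euclidean: w0 R w3 and w0 R w2 but not w3 R w2.
(A) the dual of axiom 4: valid iff R is transitive. R is not transitive — not valid.
(B) MLp ⊃ p (the dual of axiom B) characterises the symmetric frames. R is not symmetric — not valid.
(C) axiom T: valid iff R is reflexive. R is not reflexive — not valid.
(D) MLp ⊃ Lp is the dual of axiom 5; it is valid on a frame exactly when R is euclidean. R is not euclidean, so not valid.

none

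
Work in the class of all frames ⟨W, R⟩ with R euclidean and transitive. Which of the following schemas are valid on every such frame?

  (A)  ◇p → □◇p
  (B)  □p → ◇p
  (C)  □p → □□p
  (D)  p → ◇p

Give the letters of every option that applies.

(A) axiom 5: valid iff R is euclidean. Every such R is euclidean — valid.
(B) axiom D: valid iff R is serial. Such an R need not be serial — not valid.
(C) □p → □□p (axiom 4) characterises the transitive frames. Every such R is transitive — valid.
(D) the dual of axiom T: valid iff R is reflexive. Such an R need not be reflexive — not valid.

A, C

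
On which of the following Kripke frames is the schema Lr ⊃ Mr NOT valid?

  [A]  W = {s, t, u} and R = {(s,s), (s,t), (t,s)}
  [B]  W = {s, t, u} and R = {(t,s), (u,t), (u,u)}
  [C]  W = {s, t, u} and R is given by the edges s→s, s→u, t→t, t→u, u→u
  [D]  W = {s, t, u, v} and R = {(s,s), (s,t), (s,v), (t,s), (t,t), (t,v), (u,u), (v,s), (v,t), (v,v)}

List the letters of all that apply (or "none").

A, B

The schema Lr ⊃ Mr is axiom D; it is valid on a frame iff R is serial.
(A) R is not serial (u has no R-successor), so the schema fails here.
(B) R is not serial (s has no R-successor), so the schema fails here.
(C) R is serial (every world has an R-successor), so the schema is valid here.
(D) R is serial (every world has an R-successor), so the schema is valid here.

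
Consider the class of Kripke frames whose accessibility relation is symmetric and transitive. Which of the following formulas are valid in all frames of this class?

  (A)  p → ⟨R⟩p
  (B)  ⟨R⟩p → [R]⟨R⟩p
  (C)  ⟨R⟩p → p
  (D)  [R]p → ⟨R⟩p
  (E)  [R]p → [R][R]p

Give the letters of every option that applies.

A symmetric transitive relation is euclidean (uRv and uRw give vRu by symmetry, then vRw by transitivity).
(A) p → ⟨R⟩p is the dual of axiom T, which corresponds to reflexivity. Such an R need not be reflexive — not valid.
(B) ⟨R⟩p → [R]⟨R⟩p is axiom 5; it is valid on a frame exactly when R is euclidean. Every such R is euclidean, so valid.
(C) ⟨R⟩p → p is valid only on frames where every R-edge is a self-loop. Such an R need not be a subset of the identity — not valid.
(D) axiom D: valid iff R is serial. Such an R need not be serial — not valid.
(E) [R]p → [R][R]p (axiom 4) characterises the transitive frames. Every such R is transitive — valid.

B, E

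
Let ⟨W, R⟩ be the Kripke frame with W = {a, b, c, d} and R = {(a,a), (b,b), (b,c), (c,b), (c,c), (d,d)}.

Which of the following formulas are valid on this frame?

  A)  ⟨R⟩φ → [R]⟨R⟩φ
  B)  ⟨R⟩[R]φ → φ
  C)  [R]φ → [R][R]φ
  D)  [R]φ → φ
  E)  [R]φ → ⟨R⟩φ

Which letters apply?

R is reflexive: each world relates to itself.
R is symmetric: every R-edge is matched by its reverse.
R is transitive: R is closed under composition.
R is euclidean: any two R-successors of the same world are R-related.
R is serial: every world has an R-successor.
(A) ⟨R⟩φ → [R]⟨R⟩φ is axiom 5; it is valid on a frame exactly when R is euclidean. R is euclidean, so valid.
(B) the dual of axiom B: valid iff R is symmetric. R is symmetric — valid.
(C) [R]φ → [R][R]φ is axiom 4, which corresponds to transitivity. R is transitive — valid.
(D) [R]φ → φ (axiom T) characterises the reflexive frames. R is reflexive — valid.
(E) [R]φ → ⟨R⟩φ (axiom D) characterises the serial frames. R is serial — valid.

A, B, C, D, E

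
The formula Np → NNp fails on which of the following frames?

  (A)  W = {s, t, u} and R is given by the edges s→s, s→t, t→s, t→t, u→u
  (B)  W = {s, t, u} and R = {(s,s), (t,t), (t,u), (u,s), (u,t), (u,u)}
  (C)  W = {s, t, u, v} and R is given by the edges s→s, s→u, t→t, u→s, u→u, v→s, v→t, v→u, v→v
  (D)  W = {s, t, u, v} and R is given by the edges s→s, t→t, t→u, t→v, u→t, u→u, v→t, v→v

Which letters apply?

B, D

The schema Np → NNp is axiom 4; it is valid on a frame iff R is transitive.
(A) R is transitive (R is closed under composition), so the schema is valid here.
(B) R is not transitive (t R u and u R s but not t R s), so the schema fails here.
(C) R is transitive (R is closed under composition), so the schema is valid here.
(D) R is not transitive (u R t and t R v but not u R v), so the schema fails here.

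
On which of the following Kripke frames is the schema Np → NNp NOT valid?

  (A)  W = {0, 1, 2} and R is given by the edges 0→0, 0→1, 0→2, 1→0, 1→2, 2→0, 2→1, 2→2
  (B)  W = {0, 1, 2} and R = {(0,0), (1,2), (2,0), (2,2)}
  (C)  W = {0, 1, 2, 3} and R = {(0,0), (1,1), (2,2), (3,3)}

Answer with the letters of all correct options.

The schema Np → NNp is axiom 4; it is valid on a frame iff R is transitive.
(A) R is not transitive (1 R 0 and 0 R 1 but not 1 R 1), so the schema fails here.
(B) R is not transitive (1 R 2 and 2 R 0 but not 1 R 0), so the schema fails here.
(C) R is transitive (R is closed under composition), so the schema is valid here.

A, B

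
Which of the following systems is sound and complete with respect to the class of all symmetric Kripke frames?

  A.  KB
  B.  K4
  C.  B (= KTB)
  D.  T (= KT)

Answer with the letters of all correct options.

(A) KB is determined by exactly this class.
(B) K4 is determined by the class of transitive frames.
(C) B (= KTB) is determined by the class of reflexive and symmetric frames.
(D) T (= KT) is determined by the class of reflexive frames.

A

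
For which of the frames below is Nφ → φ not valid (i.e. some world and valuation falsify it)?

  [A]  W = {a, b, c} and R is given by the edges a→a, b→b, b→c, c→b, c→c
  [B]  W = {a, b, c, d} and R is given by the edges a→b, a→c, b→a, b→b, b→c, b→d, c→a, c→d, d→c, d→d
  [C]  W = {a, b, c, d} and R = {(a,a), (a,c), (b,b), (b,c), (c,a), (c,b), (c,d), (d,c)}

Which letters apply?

The schema Nφ → φ is axiom T; it is valid on a frame iff R is reflexive.
(A) R is reflexive (each world relates to itself), so the schema is valid here.
(B) R is not reflexive (not a R a), so the schema fails here.
(C) R is not reflexive (not c R c), so the schema fails here.

B, C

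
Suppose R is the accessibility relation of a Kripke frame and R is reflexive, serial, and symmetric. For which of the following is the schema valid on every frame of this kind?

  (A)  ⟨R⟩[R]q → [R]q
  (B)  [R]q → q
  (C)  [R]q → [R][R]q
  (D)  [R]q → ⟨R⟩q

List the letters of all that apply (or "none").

(A) ⟨R⟩[R]q → [R]q (the dual of axiom 5) characterises the euclidean frames. Such an R need not be euclidean — not valid.
(B) [R]q → q is axiom T; it is valid on a frame exactly when R is reflexive. Every such R is reflexive, so valid.
(C) [R]q → [R][R]q (axiom 4) characterises the transitive frames. Such an R need not be transitive — not valid.
(D) [R]q → ⟨R⟩q (axiom D) characterises the serial frames. Every such R is serial — valid.

B, D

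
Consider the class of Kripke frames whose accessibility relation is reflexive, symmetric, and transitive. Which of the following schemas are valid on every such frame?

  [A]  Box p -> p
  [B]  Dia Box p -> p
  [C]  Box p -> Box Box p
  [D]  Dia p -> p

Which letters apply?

A relation that is reflexive, symmetric, and transitive is also euclidean and serial.
(A) axiom T: valid iff R is reflexive. Every such R is reflexive — valid.
(B) Dia Box p -> p is the dual of axiom B; it is valid on a frame exactly when R is symmetric. Every such R is symmetric, so valid.
(C) axiom 4: valid iff R is transitive. Every such R is transitive — valid.
(D) Dia p -> p is valid only on frames where every R-edge is a self-loop. Such an R need not be a subset of the identity — not valid.

A, B, C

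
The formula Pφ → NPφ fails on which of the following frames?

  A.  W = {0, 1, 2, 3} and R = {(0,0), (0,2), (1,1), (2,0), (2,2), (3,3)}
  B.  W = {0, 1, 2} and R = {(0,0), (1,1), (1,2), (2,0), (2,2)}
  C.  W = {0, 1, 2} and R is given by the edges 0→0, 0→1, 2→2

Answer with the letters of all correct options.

The schema Pφ → NPφ is axiom 5; it is valid on a frame iff R is euclidean.
(A) R is euclidean (any two R-successors of the same world are R-related), so the schema is valid here.
(B) R is not euclidean (1 R 2 and 1 R 1 but not 2 R 1), so the schema fails here.
(C) R is not euclidean (0 R 1 and 0 R 0 but not 1 R 0), so the schema fails here.

B, C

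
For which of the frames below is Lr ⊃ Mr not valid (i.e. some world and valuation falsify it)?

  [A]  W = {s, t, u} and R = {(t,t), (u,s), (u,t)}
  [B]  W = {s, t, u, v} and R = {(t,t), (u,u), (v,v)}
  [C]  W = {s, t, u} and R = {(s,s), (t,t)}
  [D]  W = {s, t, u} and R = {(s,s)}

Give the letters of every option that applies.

A, B, C, D

The schema Lr ⊃ Mr is axiom D; it is valid on a frame iff R is serial.
(A) R is not serial (s has no R-successor), so the schema fails here.
(B) R is not serial (s has no R-successor), so the schema fails here.
(C) R is not serial (u has no R-successor), so the schema fails here.
(D) R is not serial (t has no R-successor), so the schema fails here.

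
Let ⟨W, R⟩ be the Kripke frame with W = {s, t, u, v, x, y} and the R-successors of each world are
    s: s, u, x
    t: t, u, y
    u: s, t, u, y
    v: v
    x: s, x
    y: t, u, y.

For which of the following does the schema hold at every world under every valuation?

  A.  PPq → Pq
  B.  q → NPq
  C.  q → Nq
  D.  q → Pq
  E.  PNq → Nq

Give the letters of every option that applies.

B, D

R is reflexive: each world relates to itself.
R is symmetric: every R-edge is matched by its reverse.
R is not transitive: s R u and u R t but not s R t.
R is not euclidean: s R u and s R x but not u R x.
R is not a subset of the identity: s R u with s ≠ u.
(A) PPq → Pq (the dual of axiom 4) characterises the transitive frames. R is not transitive — not valid.
(B) q → NPq (axiom B) characterises the symmetric frames. R is symmetric — valid.
(C) q → Nq is equivalent to ◇p→p; it holds exactly when R ⊆ identity. Here R ⊄ identity — not valid.
(D) the dual of axiom T: valid iff R is reflexive. R is reflexive — valid.
(E) PNq → Nq is the dual of axiom 5, which corresponds to the euclidean property. R is not euclidean — not valid.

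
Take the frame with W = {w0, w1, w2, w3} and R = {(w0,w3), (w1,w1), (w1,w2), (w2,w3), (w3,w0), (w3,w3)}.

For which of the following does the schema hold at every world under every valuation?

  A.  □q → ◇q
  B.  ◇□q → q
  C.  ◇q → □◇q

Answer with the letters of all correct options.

R is not symmetric: w1 R w2 but not w2 R w1.
R is not euclidean: w1 R w2 and w1 R w1 but not w2 R w1.
R is serial: every world has an R-successor.
(A) □q → ◇q is axiom D; it is valid on a frame exactly when R is serial. R is serial, so valid.
(B) the dual of axiom B: valid iff R is symmetric. R is not symmetric — not valid.
(C) ◇q → □◇q (axiom 5) characterises the euclidean frames. R is not euclidean — not valid.

A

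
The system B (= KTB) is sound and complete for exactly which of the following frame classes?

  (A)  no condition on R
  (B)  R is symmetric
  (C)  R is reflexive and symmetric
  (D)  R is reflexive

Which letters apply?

C

(A) this class determines K, not B (= KTB).
(B) this class determines KB, not B (= KTB).
(C) B (= KTB) is sound and complete for exactly this class.
(D) this class determines T (= KT), not B (= KTB).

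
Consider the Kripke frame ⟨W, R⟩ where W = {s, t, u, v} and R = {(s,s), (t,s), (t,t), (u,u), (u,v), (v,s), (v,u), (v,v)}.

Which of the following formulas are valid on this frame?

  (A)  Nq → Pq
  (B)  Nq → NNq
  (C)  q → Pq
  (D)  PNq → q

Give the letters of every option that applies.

R is reflexive: each world relates to itself.
R is not symmetric: t R s but not s R t.
R is not transitive: u R v and v R s but not u R s.
R is serial: every world has an R-successor.
(A) Nq → Pq is axiom D; it is valid on a frame exactly when R is serial. R is serial, so valid.
(B) axiom 4: valid iff R is transitive. R is not transitive — not valid.
(C) q → Pq is the dual of axiom T, which corresponds to reflexivity. R is reflexive — valid.
(D) PNq → q is the dual of axiom B, which corresponds to symmetry. R is not symmetric — not valid.

A, C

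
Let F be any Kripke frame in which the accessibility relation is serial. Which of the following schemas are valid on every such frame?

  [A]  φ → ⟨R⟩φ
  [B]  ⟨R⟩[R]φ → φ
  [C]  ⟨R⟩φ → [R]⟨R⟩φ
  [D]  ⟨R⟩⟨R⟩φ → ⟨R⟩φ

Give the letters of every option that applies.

(A) φ → ⟨R⟩φ is the dual of axiom T, which corresponds to reflexivity. Such an R need not be reflexive — not valid.
(B) ⟨R⟩[R]φ → φ (the dual of axiom B) characterises the symmetric frames. Such an R need not be symmetric — not valid.
(C) ⟨R⟩φ → [R]⟨R⟩φ is axiom 5; it is valid on a frame exactly when R is euclidean. Such an R need not be euclidean, so not valid.
(D) ⟨R⟩⟨R⟩φ → ⟨R⟩φ is the dual of axiom 4, which corresponds to transitivity. Such an R need not be transitive — not valid.

none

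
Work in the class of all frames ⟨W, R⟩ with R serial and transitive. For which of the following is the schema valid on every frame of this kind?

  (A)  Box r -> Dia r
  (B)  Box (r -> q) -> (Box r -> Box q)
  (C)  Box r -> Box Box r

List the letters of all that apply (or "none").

A, B, C

(A) Box r -> Dia r (axiom D) characterises the serial frames. Every such R is serial — valid.
(B) Box (r -> q) -> (Box r -> Box q) is the K axiom; it holds on all frames — valid.
(C) Box r -> Box Box r is axiom 4, which corresponds to transitivity. Every such R is transitive — valid.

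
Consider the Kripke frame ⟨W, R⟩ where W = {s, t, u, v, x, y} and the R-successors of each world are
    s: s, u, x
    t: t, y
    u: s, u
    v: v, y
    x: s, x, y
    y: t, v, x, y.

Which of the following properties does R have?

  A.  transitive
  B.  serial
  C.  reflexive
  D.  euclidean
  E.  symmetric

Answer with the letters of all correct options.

B, C, E

(A) not transitive: s R x and x R y but not s R y.
(B) serial: every world has an R-successor.
(C) reflexive: each world relates to itself.
(D) not euclidean: s R u and s R x but not u R x.
(E) symmetric: every R-edge is matched by its reverse.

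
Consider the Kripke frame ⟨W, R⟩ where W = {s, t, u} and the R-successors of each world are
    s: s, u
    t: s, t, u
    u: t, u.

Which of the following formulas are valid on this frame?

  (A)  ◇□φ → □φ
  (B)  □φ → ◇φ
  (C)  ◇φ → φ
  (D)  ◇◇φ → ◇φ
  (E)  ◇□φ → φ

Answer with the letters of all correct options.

R is not symmetric: s R u but not u R s.
R is not transitive: s R u and u R t but not s R t.
R is not euclidean: s R u and s R s but not u R s.
R is serial: every world has an R-successor.
R is not a subset of the identity: s R u with s ≠ u.
(A) ◇□φ → □φ (the dual of axiom 5) characterises the euclidean frames. R is not euclidean — not valid.
(B) □φ → ◇φ is axiom D; it is valid on a frame exactly when R is serial. R is serial, so valid.
(C) ◇φ → φ (the converse of T) corresponds to R being a subset of the identity. Here R ⊄ identity, so not valid.
(D) ◇◇φ → ◇φ is the dual of axiom 4; it is valid on a frame exactly when R is transitive. R is not transitive, so not valid.
(E) the dual of axiom B: valid iff R is symmetric. R is not symmetric — not valid.

B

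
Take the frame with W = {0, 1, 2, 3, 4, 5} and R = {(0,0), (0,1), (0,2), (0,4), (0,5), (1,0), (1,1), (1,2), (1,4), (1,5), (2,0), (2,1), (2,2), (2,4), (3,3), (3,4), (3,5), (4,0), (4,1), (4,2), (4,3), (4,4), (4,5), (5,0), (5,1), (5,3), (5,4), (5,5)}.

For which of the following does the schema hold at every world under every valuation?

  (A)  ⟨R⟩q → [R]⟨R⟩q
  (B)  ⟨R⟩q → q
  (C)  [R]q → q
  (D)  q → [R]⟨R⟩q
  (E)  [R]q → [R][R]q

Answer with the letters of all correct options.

C, D

R is reflexive: each world relates to itself.
R is symmetric: every R-edge is matched by its reverse.
R is not transitive: 0 R 4 and 4 R 3 but not 0 R 3.
R is not euclidean: 0 R 2 and 0 R 5 but not 2 R 5.
R is not a subset of the identity: 0 R 1 with 0 ≠ 1.
(A) ⟨R⟩q → [R]⟨R⟩q is axiom 5; it is valid on a frame exactly when R is euclidean. R is not euclidean, so not valid.
(B) ⟨R⟩q → q (the converse of T) corresponds to R being a subset of the identity. Here R ⊄ identity, so not valid.
(C) axiom T: valid iff R is reflexive. R is reflexive — valid.
(D) q → [R]⟨R⟩q is axiom B, which corresponds to symmetry. R is symmetric — valid.
(E) [R]q → [R][R]q is axiom 4, which corresponds to transitivity. R is not transitive — not valid.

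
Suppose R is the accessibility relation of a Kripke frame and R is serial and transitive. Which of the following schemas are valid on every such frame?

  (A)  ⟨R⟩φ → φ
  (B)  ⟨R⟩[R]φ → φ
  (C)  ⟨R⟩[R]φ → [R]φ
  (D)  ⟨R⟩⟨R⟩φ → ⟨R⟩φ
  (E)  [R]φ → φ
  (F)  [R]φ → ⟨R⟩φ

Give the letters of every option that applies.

(A) ⟨R⟩φ → φ (the converse of T) corresponds to R being a subset of the identity. Such an R need not be a subset of the identity, so not valid.
(B) ⟨R⟩[R]φ → φ is the dual of axiom B; it is valid on a frame exactly when R is symmetric. Such an R need not be symmetric, so not valid.
(C) ⟨R⟩[R]φ → [R]φ is the dual of axiom 5, which corresponds to the euclidean property. Such an R need not be euclidean — not valid.
(D) ⟨R⟩⟨R⟩φ → ⟨R⟩φ (the dual of axiom 4) characterises the transitive frames. Every such R is transitive — valid.
(E) axiom T: valid iff R is reflexive. Such an R need not be reflexive — not valid.
(F) axiom D: valid iff R is serial. Every such R is serial — valid.

D, F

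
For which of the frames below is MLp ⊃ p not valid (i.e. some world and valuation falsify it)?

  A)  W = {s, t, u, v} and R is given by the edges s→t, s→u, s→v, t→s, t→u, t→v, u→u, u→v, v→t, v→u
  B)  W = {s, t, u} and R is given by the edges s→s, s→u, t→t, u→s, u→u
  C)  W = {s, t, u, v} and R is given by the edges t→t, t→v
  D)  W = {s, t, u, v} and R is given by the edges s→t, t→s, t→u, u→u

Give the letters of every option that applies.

A, C, D

The schema MLp ⊃ p is the dual of axiom B; it is valid on a frame iff R is symmetric.
(A) R is not symmetric (s R u but not u R s), so the schema fails here.
(B) R is symmetric (every R-edge is matched by its reverse), so the schema is valid here.
(C) R is not symmetric (t R v but not v R t), so the schema fails here.
(D) R is not symmetric (t R u but not u R t), so the schema fails here.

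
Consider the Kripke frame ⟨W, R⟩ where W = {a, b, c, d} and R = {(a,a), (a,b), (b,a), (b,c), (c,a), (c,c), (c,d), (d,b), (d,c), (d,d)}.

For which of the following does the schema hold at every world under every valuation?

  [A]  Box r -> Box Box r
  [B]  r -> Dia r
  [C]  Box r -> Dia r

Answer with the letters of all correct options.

C

R is not reflexive: not b R b.
R is not transitive: a R b and b R c but not a R c.
R is serial: every world has an R-successor.
(A) axiom 4: valid iff R is transitive. R is not transitive — not valid.
(B) the dual of axiom T: valid iff R is reflexive. R is not reflexive — not valid.
(C) axiom D: valid iff R is serial. R is serial — valid.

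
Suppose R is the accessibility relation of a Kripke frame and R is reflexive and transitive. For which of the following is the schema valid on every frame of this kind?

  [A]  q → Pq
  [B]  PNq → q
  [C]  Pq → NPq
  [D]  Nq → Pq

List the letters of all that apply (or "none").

Reflexive relations are serial.
(A) the dual of axiom T: valid iff R is reflexive. Every such R is reflexive — valid.
(B) PNq → q is the dual of axiom B; it is valid on a frame exactly when R is symmetric. Such an R need not be symmetric, so not valid.
(C) Pq → NPq is axiom 5; it is valid on a frame exactly when R is euclidean. Such an R need not be euclidean, so not valid.
(D) Nq → Pq is axiom D; it is valid on a frame exactly when R is serial. Every such R is serial, so valid.

A, D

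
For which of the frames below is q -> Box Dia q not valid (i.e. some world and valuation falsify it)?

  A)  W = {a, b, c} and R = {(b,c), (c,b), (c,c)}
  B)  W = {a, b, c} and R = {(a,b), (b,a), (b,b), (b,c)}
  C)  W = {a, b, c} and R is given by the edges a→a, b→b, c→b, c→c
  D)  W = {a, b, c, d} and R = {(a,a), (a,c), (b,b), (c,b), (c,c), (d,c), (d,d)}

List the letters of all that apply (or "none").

B, C, D

The schema q -> Box Dia q is axiom B; it is valid on a frame iff R is symmetric.
(A) R is symmetric (every R-edge is matched by its reverse), so the schema is valid here.
(B) R is not symmetric (b R c but not c R b), so the schema fails here.
(C) R is not symmetric (c R b but not b R c), so the schema fails here.
(D) R is not symmetric (a R c but not c R a), so the schema fails here.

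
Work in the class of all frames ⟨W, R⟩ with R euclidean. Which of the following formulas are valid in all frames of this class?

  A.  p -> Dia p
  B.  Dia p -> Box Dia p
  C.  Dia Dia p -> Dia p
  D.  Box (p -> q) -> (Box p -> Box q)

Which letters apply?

(A) the dual of axiom T: valid iff R is reflexive. Such an R need not be reflexive — not valid.
(B) axiom 5: valid iff R is euclidean. Every such R is euclidean — valid.
(C) Dia Dia p -> Dia p is the dual of axiom 4, which corresponds to transitivity. Such an R need not be transitive — not valid.
(D) this is just K, valid on every normal frame.

B, D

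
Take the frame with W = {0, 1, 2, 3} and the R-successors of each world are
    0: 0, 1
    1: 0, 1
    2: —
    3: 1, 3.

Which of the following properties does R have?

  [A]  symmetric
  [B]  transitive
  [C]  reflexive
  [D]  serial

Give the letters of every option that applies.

(A) not symmetric: 3 R 1 but not 1 R 3.
(B) not transitive: 3 R 1 and 1 R 0 but not 3 R 0.
(C) not reflexive: not 2 R 2.
(D) not serial: 2 has no R-successor.

none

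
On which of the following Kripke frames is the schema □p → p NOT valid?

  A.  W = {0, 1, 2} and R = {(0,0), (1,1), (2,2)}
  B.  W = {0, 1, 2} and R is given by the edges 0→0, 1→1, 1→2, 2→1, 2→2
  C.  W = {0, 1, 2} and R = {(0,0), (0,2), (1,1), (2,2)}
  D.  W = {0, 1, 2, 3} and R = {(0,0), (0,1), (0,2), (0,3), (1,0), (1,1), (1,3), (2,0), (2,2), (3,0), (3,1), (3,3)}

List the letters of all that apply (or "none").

none

The schema □p → p is axiom T; it is valid on a frame iff R is reflexive.
(A) R is reflexive (each world relates to itself), so the schema is valid here.
(B) R is reflexive (each world relates to itself), so the schema is valid here.
(C) R is reflexive (each world relates to itself), so the schema is valid here.
(D) R is reflexive (each world relates to itself), so the schema is valid here.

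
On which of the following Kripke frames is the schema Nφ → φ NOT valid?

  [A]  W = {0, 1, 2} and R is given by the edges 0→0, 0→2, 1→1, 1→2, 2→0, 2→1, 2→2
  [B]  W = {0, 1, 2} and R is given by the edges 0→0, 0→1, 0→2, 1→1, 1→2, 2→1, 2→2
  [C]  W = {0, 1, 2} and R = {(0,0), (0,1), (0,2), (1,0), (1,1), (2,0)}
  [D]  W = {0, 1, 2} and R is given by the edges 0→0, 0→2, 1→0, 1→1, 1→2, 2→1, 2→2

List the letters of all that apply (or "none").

C

The schema Nφ → φ is axiom T; it is valid on a frame iff R is reflexive.
(A) R is reflexive (each world relates to itself), so the schema is valid here.
(B) R is reflexive (each world relates to itself), so the schema is valid here.
(C) R is not reflexive (not 2 R 2), so the schema fails here.
(D) R is reflexive (each world relates to itself), so the schema is valid here.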